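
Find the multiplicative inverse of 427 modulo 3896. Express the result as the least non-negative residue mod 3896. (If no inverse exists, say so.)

1323

Extended Euclidean algorithm:
3896 = 9*427 + 53
427 = 8*53 + 3
53 = 17*3 + 2
3 = 1*2 + 1
2 = 2*1 + 0
Since gcd(427, 3896) = 1, back-substitute to write 1 as a combination:
1 = 3 − 2
1 = −53 + 18·3
1 = 18·427 − 145·53
1 = −145·3896 + 1323·427
So 427·1323 ≡ 1 (mod 3896).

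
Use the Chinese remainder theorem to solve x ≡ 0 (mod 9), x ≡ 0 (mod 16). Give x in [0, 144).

0

Write x = 0 + 9·k. Then 9·k ≡ 0 − 0 ≡ 0 (mod 16).
Need 9⁻¹ mod 16. Extended Euclid on (16, 9):
16 = 1·9 + 7
9 = 1·7 + 2
7 = 3·2 + 1
2 = 2·1 + 0
Back-substitute:
1 = 7 − 3·2
1 = −3·9 + 4·7
1 = 4·16 − 7·9
9⁻¹ ≡ 9 (mod 16), so k ≡ 9·0 ≡ 0 (mod 16).
x = 0 + 9·0 = 0.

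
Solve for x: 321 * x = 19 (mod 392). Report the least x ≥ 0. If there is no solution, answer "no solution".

First find gcd(321, 392):
392 = 1*321 + 71
321 = 4*71 + 37
71 = 1*37 + 34
37 = 1*34 + 3
34 = 11*3 + 1
3 = 3*1 + 0
gcd = 1, so a unique solution mod 392 exists.
Back-substitute for the Bézout coefficients:
1 = 34 − 11·3
1 = −11·37 + 12·34
1 = 12·71 − 23·37
1 = −23·321 + 104·71
1 = 104·392 − 127·321
So 321·(-127) ≡ 1 (mod 392), giving 321⁻¹ ≡ 265.
x ≡ 321⁻¹·19 ≡ 265·19 ≡ 331 (mod 392).

331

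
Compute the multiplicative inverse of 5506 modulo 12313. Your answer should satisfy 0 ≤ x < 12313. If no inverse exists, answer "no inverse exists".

Run Euclid on (12313, 5506):
12313 = 2×5506 + 1301
5506 = 4×1301 + 302
1301 = 4×302 + 93
302 = 3×93 + 23
93 = 4×23 + 1
23 = 23×1 + 0
Since gcd(5506, 12313) = 1, back-substitute to write 1 as a combination:
1 = 93 − 4·23
1 = −4·302 + 13·93
1 = 13·1301 − 56·302
1 = −56·5506 + 237·1301
1 = 237·12313 − 530·5506
Hence 5506⁻¹ ≡ -530 ≡ 11783 (mod 12313).

11783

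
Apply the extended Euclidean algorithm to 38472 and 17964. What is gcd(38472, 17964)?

12

Repeated division:
38472 = 2·17964 + 2544
17964 = 7·2544 + 156
2544 = 16·156 + 48
156 = 3·48 + 12
48 = 4·12 + 0
gcd(38472, 17964) = 12.
Express as a combination:
12 = 156 − 3·48
12 = −3·2544 + 49·156
12 = 49·17964 − 346·2544
12 = −346·38472 + 741·17964
So 12 = (-346)·38472 + (741)·17964.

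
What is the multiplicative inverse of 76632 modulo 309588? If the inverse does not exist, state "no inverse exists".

no inverse exists

Compute gcd(76632, 309588):
309588 = 4*76632 + 3060
76632 = 25*3060 + 132
3060 = 23*132 + 24
132 = 5*24 + 12
24 = 2*12 + 0
The gcd is 12, not 1, hence no inverse exists.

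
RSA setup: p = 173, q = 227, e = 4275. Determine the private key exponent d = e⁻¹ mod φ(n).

30843

φ(n) = (p−1)(q−1) = 172·226 = 38872.
Need d with 4275·d ≡ 1 (mod 38872). Apply the extended Euclidean algorithm:
38872 = 9*4275 + 397
4275 = 10*397 + 305
397 = 1*305 + 92
305 = 3*92 + 29
92 = 3*29 + 5
29 = 5*5 + 4
5 = 1*4 + 1
4 = 4*1 + 0
Back-substitute:
1 = 5 − 4
1 = −29 + 6·5
1 = 6·92 − 19·29
1 = −19·305 + 63·92
1 = 63·397 − 82·305
1 = −82·4275 + 883·397
1 = 883·38872 − 8029·4275
So 4275·(-8029) ≡ 1 (mod 38872), hence d ≡ -8029 ≡ 30843 (mod 38872).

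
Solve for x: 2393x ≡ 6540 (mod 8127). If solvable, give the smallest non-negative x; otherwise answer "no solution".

3477

First find gcd(2393, 8127):
8127 = 3*2393 + 948
2393 = 2*948 + 497
948 = 1*497 + 451
497 = 1*451 + 46
451 = 9*46 + 37
46 = 1*37 + 9
37 = 4*9 + 1
9 = 9*1 + 0
gcd = 1, so a unique solution mod 8127 exists.
Back-substitute for the Bézout coefficients:
1 = 37 − 4·9
1 = −4·46 + 5·37
1 = 5·451 − 49·46
1 = −49·497 + 54·451
1 = 54·948 − 103·497
1 = −103·2393 + 260·948
1 = 260·8127 − 883·2393
So 2393·(-883) ≡ 1 (mod 8127), giving 2393⁻¹ ≡ 7244.
x ≡ 2393⁻¹·6540 ≡ 7244·6540 ≡ 3477 (mod 8127).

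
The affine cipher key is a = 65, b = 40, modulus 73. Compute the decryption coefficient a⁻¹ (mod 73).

9

Apply the Euclidean algorithm to 73 and 65:
73 = 1×65 + 8
65 = 8×8 + 1
8 = 8×1 + 0
The gcd is 1. Working backward:
1 = 65 − 8·8
1 = −8·73 + 9·65
So 65·9 ≡ 1 (mod 73).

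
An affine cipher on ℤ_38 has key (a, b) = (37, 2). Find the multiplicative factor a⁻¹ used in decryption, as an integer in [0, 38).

gcd(38, 37) by repeated division:
38 = 1·37 + 1
37 = 37·1 + 0
gcd = 1, so the inverse exists. Back-substitute:
1 = 38 − 37
So 37·(-1) ≡ 1 (mod 38), and -1 ≡ 37 (mod 38).

37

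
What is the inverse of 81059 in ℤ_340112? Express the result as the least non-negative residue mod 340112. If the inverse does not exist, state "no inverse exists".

gcd(340112, 81059) by repeated division:
340112 = 4*81059 + 15876
81059 = 5*15876 + 1679
15876 = 9*1679 + 765
1679 = 2*765 + 149
765 = 5*149 + 20
149 = 7*20 + 9
20 = 2*9 + 2
9 = 4*2 + 1
2 = 2*1 + 0
Since gcd(81059, 340112) = 1, back-substitute to write 1 as a combination:
1 = 9 − 4·2
1 = −4·20 + 9·9
1 = 9·149 − 67·20
1 = −67·765 + 344·149
1 = 344·1679 − 755·765
1 = −755·15876 + 7139·1679
1 = 7139·81059 − 36450·15876
1 = −36450·340112 + 152939·81059
So 81059·152939 ≡ 1 (mod 340112).

152939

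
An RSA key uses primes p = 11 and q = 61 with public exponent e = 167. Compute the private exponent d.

503

φ(n) = (p−1)(q−1) = 10·60 = 600.
Need d with 167·d ≡ 1 (mod 600). Apply the extended Euclidean algorithm:
600 = 3·167 + 99
167 = 1·99 + 68
99 = 1·68 + 31
68 = 2·31 + 6
31 = 5·6 + 1
6 = 6·1 + 0
Back-substitute:
1 = 31 − 5·6
1 = −5·68 + 11·31
1 = 11·99 − 16·68
1 = −16·167 + 27·99
1 = 27·600 − 97·167
So 167·(-97) ≡ 1 (mod 600), hence d ≡ -97 ≡ 503 (mod 600).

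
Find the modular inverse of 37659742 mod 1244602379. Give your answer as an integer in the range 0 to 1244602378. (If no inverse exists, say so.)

Extended Euclidean algorithm:
1244602379 = 33·37659742 + 1830893
37659742 = 20·1830893 + 1041882
1830893 = 1·1041882 + 789011
1041882 = 1·789011 + 252871
789011 = 3·252871 + 30398
252871 = 8·30398 + 9687
30398 = 3·9687 + 1337
9687 = 7·1337 + 328
1337 = 4·328 + 25
328 = 13·25 + 3
25 = 8·3 + 1
3 = 3·1 + 0
gcd = 1, so the inverse exists. Back-substitute:
1 = 25 − 8·3
1 = −8·328 + 105·25
1 = 105·1337 − 428·328
1 = −428·9687 + 3101·1337
1 = 3101·30398 − 9731·9687
1 = −9731·252871 + 80949·30398
1 = 80949·789011 − 252578·252871
1 = −252578·1041882 + 333527·789011
1 = 333527·1830893 − 586105·1041882
1 = −586105·37659742 + 12055627·1830893
1 = 12055627·1244602379 − 398421796·37659742
Hence 37659742⁻¹ ≡ -398421796 ≡ 846180583 (mod 1244602379).

846180583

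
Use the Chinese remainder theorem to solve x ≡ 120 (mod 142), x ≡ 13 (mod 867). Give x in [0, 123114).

39028

Write x = 120 + 142·k. Then 142·k ≡ 13 − 120 ≡ 760 (mod 867).
Need 142⁻¹ mod 867. Extended Euclid on (867, 142):
867 = 6×142 + 15
142 = 9×15 + 7
15 = 2×7 + 1
7 = 7×1 + 0
Back-substitute:
1 = 15 − 2·7
1 = −2·142 + 19·15
1 = 19·867 − 116·142
142⁻¹ ≡ 751 (mod 867), so k ≡ 751·760 ≡ 274 (mod 867).
x = 120 + 142·274 = 39028.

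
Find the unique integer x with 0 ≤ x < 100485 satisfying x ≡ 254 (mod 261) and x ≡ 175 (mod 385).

Write x = 254 + 261·k. Then 261·k ≡ 175 − 254 ≡ 306 (mod 385).
Need 261⁻¹ mod 385. Extended Euclid on (385, 261):
385 = 1·261 + 124
261 = 2·124 + 13
124 = 9·13 + 7
13 = 1·7 + 6
7 = 1·6 + 1
6 = 6·1 + 0
Back-substitute:
1 = 7 − 6
1 = −13 + 2·7
1 = 2·124 − 19·13
1 = −19·261 + 40·124
1 = 40·385 − 59·261
261⁻¹ ≡ 326 (mod 385), so k ≡ 326·306 ≡ 41 (mod 385).
x = 254 + 261·41 = 10955.

10955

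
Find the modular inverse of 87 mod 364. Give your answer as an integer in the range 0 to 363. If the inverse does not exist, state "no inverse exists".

gcd(364, 87) by repeated division:
364 = 4·87 + 16
87 = 5·16 + 7
16 = 2·7 + 2
7 = 3·2 + 1
2 = 2·1 + 0
The gcd is 1. Working backward:
1 = 7 − 3·2
1 = −3·16 + 7·7
1 = 7·87 − 38·16
1 = −38·364 + 159·87
So 87·159 ≡ 1 (mod 364).

159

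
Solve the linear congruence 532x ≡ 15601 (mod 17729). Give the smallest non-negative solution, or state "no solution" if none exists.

First find gcd(532, 17729):
17729 = 33·532 + 173
532 = 3·173 + 13
173 = 13·13 + 4
13 = 3·4 + 1
4 = 4·1 + 0
gcd = 1, so a unique solution mod 17729 exists.
Back-substitute for the Bézout coefficients:
1 = 13 − 3·4
1 = −3·173 + 40·13
1 = 40·532 − 123·173
1 = −123·17729 + 4099·532
So 532·(4099) ≡ 1 (mod 17729), giving 532⁻¹ ≡ 4099.
x ≡ 532⁻¹·15601 ≡ 4099·15601 ≡ 17725 (mod 17729).

17725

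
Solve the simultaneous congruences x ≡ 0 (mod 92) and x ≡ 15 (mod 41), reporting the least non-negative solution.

Write x = 0 + 92·k. Then 92·k ≡ 15 − 0 ≡ 15 (mod 41).
Need 92⁻¹ mod 41. Extended Euclid on (41, 10):
41 = 4×10 + 1
10 = 10×1 + 0
Back-substitute:
1 = 41 − 4·10
92⁻¹ ≡ 37 (mod 41), so k ≡ 37·15 ≡ 22 (mod 41).
x = 0 + 92·22 = 2024.

2024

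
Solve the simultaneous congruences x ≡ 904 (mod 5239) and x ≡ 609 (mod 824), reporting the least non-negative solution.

4312601

Write x = 904 + 5239·k. Then 5239·k ≡ 609 − 904 ≡ 529 (mod 824).
Need 5239⁻¹ mod 824. Extended Euclid on (824, 295):
824 = 2·295 + 234
295 = 1·234 + 61
234 = 3·61 + 51
61 = 1·51 + 10
51 = 5·10 + 1
10 = 10·1 + 0
Back-substitute:
1 = 51 − 5·10
1 = −5·61 + 6·51
1 = 6·234 − 23·61
1 = −23·295 + 29·234
1 = 29·824 − 81·295
5239⁻¹ ≡ 743 (mod 824), so k ≡ 743·529 ≡ 823 (mod 824).
x = 904 + 5239·823 = 4312601.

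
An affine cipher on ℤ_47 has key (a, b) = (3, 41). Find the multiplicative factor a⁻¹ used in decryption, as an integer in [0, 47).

16

gcd(47, 3) by repeated division:
47 = 15·3 + 2
3 = 1·2 + 1
2 = 2·1 + 0
Since gcd(3, 47) = 1, back-substitute to write 1 as a combination:
1 = 3 − 2
1 = −47 + 16·3
So 3·16 ≡ 1 (mod 47).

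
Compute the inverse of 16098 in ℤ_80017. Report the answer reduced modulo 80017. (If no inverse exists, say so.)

44999

Extended Euclidean algorithm:
80017 = 4·16098 + 15625
16098 = 1·15625 + 473
15625 = 33·473 + 16
473 = 29·16 + 9
16 = 1·9 + 7
9 = 1·7 + 2
7 = 3·2 + 1
2 = 2·1 + 0
gcd = 1, so the inverse exists. Back-substitute:
1 = 7 − 3·2
1 = −3·9 + 4·7
1 = 4·16 − 7·9
1 = −7·473 + 207·16
1 = 207·15625 − 6838·473
1 = −6838·16098 + 7045·15625
1 = 7045·80017 − 35018·16098
Thus 16098·(-35018) ≡ 1 (mod 80017); reducing, -35018 mod 80017 = 44999.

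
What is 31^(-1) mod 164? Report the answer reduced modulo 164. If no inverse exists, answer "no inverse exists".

127

gcd(164, 31) by repeated division:
164 = 5*31 + 9
31 = 3*9 + 4
9 = 2*4 + 1
4 = 4*1 + 0
Since gcd(31, 164) = 1, back-substitute to write 1 as a combination:
1 = 9 − 2·4
1 = −2·31 + 7·9
1 = 7·164 − 37·31
So 31·(-37) ≡ 1 (mod 164), and -37 ≡ 127 (mod 164).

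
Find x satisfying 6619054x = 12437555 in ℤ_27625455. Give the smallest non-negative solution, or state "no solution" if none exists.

First find gcd(6619054, 27625455):
27625455 = 4×6619054 + 1149239
6619054 = 5×1149239 + 872859
1149239 = 1×872859 + 276380
872859 = 3×276380 + 43719
276380 = 6×43719 + 14066
43719 = 3×14066 + 1521
14066 = 9×1521 + 377
1521 = 4×377 + 13
377 = 29×13 + 0
gcd = 13 and 13 | 12437555, so solutions exist. Divide through by 13: 509158x ≡ 956735 (mod 2125035).
Now find 509158⁻¹ mod 2125035:
2125035 = 4·509158 + 88403
509158 = 5·88403 + 67143
88403 = 1·67143 + 21260
67143 = 3·21260 + 3363
21260 = 6·3363 + 1082
3363 = 3·1082 + 117
1082 = 9·117 + 29
117 = 4·29 + 1
29 = 29·1 + 0
Back-substitute:
1 = 117 − 4·29
1 = −4·1082 + 37·117
1 = 37·3363 − 115·1082
1 = −115·21260 + 727·3363
1 = 727·67143 − 2296·21260
1 = −2296·88403 + 3023·67143
1 = 3023·509158 − 17411·88403
1 = −17411·2125035 + 72667·509158
So 509158⁻¹ ≡ 72667 (mod 2125035).
Then x ≡ 72667·956735 ≡ 417185 (mod 2125035); the smallest non-negative solution is x = 417185.

417185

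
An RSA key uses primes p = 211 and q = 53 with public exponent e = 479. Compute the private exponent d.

φ(n) = (p−1)(q−1) = 210·52 = 10920.
Need d with 479·d ≡ 1 (mod 10920). Apply the extended Euclidean algorithm:
10920 = 22·479 + 382
479 = 1·382 + 97
382 = 3·97 + 91
97 = 1·91 + 6
91 = 15·6 + 1
6 = 6·1 + 0
Back-substitute:
1 = 91 − 15·6
1 = −15·97 + 16·91
1 = 16·382 − 63·97
1 = −63·479 + 79·382
1 = 79·10920 − 1801·479
So 479·(-1801) ≡ 1 (mod 10920), hence d ≡ -1801 ≡ 9119 (mod 10920).

9119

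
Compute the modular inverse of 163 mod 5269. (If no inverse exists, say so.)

Extended Euclidean algorithm:
5269 = 32×163 + 53
163 = 3×53 + 4
53 = 13×4 + 1
4 = 4×1 + 0
Since gcd(163, 5269) = 1, back-substitute to write 1 as a combination:
1 = 53 − 13·4
1 = −13·163 + 40·53
1 = 40·5269 − 1293·163
Thus 163·(-1293) ≡ 1 (mod 5269); reducing, -1293 mod 5269 = 3976.

3976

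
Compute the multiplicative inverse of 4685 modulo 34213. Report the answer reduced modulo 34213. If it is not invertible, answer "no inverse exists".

gcd(34213, 4685) by repeated division:
34213 = 7×4685 + 1418
4685 = 3×1418 + 431
1418 = 3×431 + 125
431 = 3×125 + 56
125 = 2×56 + 13
56 = 4×13 + 4
13 = 3×4 + 1
4 = 4×1 + 0
Since gcd(4685, 34213) = 1, back-substitute to write 1 as a combination:
1 = 13 − 3·4
1 = −3·56 + 13·13
1 = 13·125 − 29·56
1 = −29·431 + 100·125
1 = 100·1418 − 329·431
1 = −329·4685 + 1087·1418
1 = 1087·34213 − 7938·4685
Hence 4685⁻¹ ≡ -7938 ≡ 26275 (mod 34213).

26275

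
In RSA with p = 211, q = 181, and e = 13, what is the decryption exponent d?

29077

φ(n) = (p−1)(q−1) = 210·180 = 37800.
Need d with 13·d ≡ 1 (mod 37800). Apply the extended Euclidean algorithm:
37800 = 2907·13 + 9
13 = 1·9 + 4
9 = 2·4 + 1
4 = 4·1 + 0
Back-substitute:
1 = 9 − 2·4
1 = −2·13 + 3·9
1 = 3·37800 − 8723·13
So 13·(-8723) ≡ 1 (mod 37800), hence d ≡ -8723 ≡ 29077 (mod 37800).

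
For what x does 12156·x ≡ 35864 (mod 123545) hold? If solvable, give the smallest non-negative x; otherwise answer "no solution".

First find gcd(12156, 123545):
123545 = 10×12156 + 1985
12156 = 6×1985 + 246
1985 = 8×246 + 17
246 = 14×17 + 8
17 = 2×8 + 1
8 = 8×1 + 0
gcd = 1, so a unique solution mod 123545 exists.
Back-substitute for the Bézout coefficients:
1 = 17 − 2·8
1 = −2·246 + 29·17
1 = 29·1985 − 234·246
1 = −234·12156 + 1433·1985
1 = 1433·123545 − 14564·12156
So 12156·(-14564) ≡ 1 (mod 123545), giving 12156⁻¹ ≡ 108981.
x ≡ 12156⁻¹·35864 ≡ 108981·35864 ≡ 24964 (mod 123545).

24964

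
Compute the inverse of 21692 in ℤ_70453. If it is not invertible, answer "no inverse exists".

67007

Run Euclid on (70453, 21692):
70453 = 3×21692 + 5377
21692 = 4×5377 + 184
5377 = 29×184 + 41
184 = 4×41 + 20
41 = 2×20 + 1
20 = 20×1 + 0
Since gcd(21692, 70453) = 1, back-substitute to write 1 as a combination:
1 = 41 − 2·20
1 = −2·184 + 9·41
1 = 9·5377 − 263·184
1 = −263·21692 + 1061·5377
1 = 1061·70453 − 3446·21692
So 21692·(-3446) ≡ 1 (mod 70453), and -3446 ≡ 67007 (mod 70453).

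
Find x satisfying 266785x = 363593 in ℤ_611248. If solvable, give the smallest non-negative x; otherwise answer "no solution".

454921

First find gcd(266785, 611248):
611248 = 2*266785 + 77678
266785 = 3*77678 + 33751
77678 = 2*33751 + 10176
33751 = 3*10176 + 3223
10176 = 3*3223 + 507
3223 = 6*507 + 181
507 = 2*181 + 145
181 = 1*145 + 36
145 = 4*36 + 1
36 = 36*1 + 0
gcd = 1, so a unique solution mod 611248 exists.
Back-substitute for the Bézout coefficients:
1 = 145 − 4·36
1 = −4·181 + 5·145
1 = 5·507 − 14·181
1 = −14·3223 + 89·507
1 = 89·10176 − 281·3223
1 = −281·33751 + 932·10176
1 = 932·77678 − 2145·33751
1 = −2145·266785 + 7367·77678
1 = 7367·611248 − 16879·266785
So 266785·(-16879) ≡ 1 (mod 611248), giving 266785⁻¹ ≡ 594369.
x ≡ 266785⁻¹·363593 ≡ 594369·363593 ≡ 454921 (mod 611248).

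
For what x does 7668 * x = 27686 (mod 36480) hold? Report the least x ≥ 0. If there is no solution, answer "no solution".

no solution

gcd(7668, 36480):
36480 = 4*7668 + 5808
7668 = 1*5808 + 1860
5808 = 3*1860 + 228
1860 = 8*228 + 36
228 = 6*36 + 12
36 = 3*12 + 0
gcd = 12, but 12 ∤ 27686, so the congruence has no solution.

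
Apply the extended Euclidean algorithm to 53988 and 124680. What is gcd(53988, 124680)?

Repeated division:
124680 = 2*53988 + 16704
53988 = 3*16704 + 3876
16704 = 4*3876 + 1200
3876 = 3*1200 + 276
1200 = 4*276 + 96
276 = 2*96 + 84
96 = 1*84 + 12
84 = 7*12 + 0
gcd(53988, 124680) = 12.
Express as a combination:
12 = 96 − 84
12 = −276 + 3·96
12 = 3·1200 − 13·276
12 = −13·3876 + 42·1200
12 = 42·16704 − 181·3876
12 = −181·53988 + 585·16704
12 = 585·124680 − 1351·53988
So 12 = (585)·124680 + (-1351)·53988.

12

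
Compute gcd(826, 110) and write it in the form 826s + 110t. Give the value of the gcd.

2

Euclidean algorithm:
826 = 7*110 + 56
110 = 1*56 + 54
56 = 1*54 + 2
54 = 27*2 + 0
gcd(826, 110) = 2.
Express as a combination:
2 = 56 − 54
2 = −110 + 2·56
2 = 2·826 − 15·110
So 2 = (2)·826 + (-15)·110.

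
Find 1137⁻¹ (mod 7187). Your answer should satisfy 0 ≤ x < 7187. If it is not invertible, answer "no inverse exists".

2225

Apply the Euclidean algorithm to 7187 and 1137:
7187 = 6·1137 + 365
1137 = 3·365 + 42
365 = 8·42 + 29
42 = 1·29 + 13
29 = 2·13 + 3
13 = 4·3 + 1
3 = 3·1 + 0
The gcd is 1. Working backward:
1 = 13 − 4·3
1 = −4·29 + 9·13
1 = 9·42 − 13·29
1 = −13·365 + 113·42
1 = 113·1137 − 352·365
1 = −352·7187 + 2225·1137
So 1137·2225 ≡ 1 (mod 7187).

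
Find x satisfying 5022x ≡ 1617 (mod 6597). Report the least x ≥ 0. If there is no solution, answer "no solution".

no solution

gcd(5022, 6597):
6597 = 1*5022 + 1575
5022 = 3*1575 + 297
1575 = 5*297 + 90
297 = 3*90 + 27
90 = 3*27 + 9
27 = 3*9 + 0
gcd = 9, but 9 ∤ 1617, so the congruence has no solution.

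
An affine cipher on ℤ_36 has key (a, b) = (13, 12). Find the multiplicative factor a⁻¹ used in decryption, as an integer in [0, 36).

25

Extended Euclidean algorithm:
36 = 2·13 + 10
13 = 1·10 + 3
10 = 3·3 + 1
3 = 3·1 + 0
The gcd is 1. Working backward:
1 = 10 − 3·3
1 = −3·13 + 4·10
1 = 4·36 − 11·13
Thus 13·(-11) ≡ 1 (mod 36); reducing, -11 mod 36 = 25.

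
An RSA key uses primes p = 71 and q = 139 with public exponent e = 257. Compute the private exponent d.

6653

φ(n) = (p−1)(q−1) = 70·138 = 9660.
Need d with 257·d ≡ 1 (mod 9660). Apply the extended Euclidean algorithm:
9660 = 37×257 + 151
257 = 1×151 + 106
151 = 1×106 + 45
106 = 2×45 + 16
45 = 2×16 + 13
16 = 1×13 + 3
13 = 4×3 + 1
3 = 3×1 + 0
Back-substitute:
1 = 13 − 4·3
1 = −4·16 + 5·13
1 = 5·45 − 14·16
1 = −14·106 + 33·45
1 = 33·151 − 47·106
1 = −47·257 + 80·151
1 = 80·9660 − 3007·257
So 257·(-3007) ≡ 1 (mod 9660), hence d ≡ -3007 ≡ 6653 (mod 9660).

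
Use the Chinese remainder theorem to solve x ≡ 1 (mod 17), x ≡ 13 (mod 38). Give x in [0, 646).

Write x = 1 + 17·k. Then 17·k ≡ 13 − 1 ≡ 12 (mod 38).
Need 17⁻¹ mod 38. Extended Euclid on (38, 17):
38 = 2×17 + 4
17 = 4×4 + 1
4 = 4×1 + 0
Back-substitute:
1 = 17 − 4·4
1 = −4·38 + 9·17
17⁻¹ ≡ 9 (mod 38), so k ≡ 9·12 ≡ 32 (mod 38).
x = 1 + 17·32 = 545.

545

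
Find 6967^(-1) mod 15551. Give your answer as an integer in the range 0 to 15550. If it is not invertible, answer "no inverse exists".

2462

Run Euclid on (15551, 6967):
15551 = 2*6967 + 1617
6967 = 4*1617 + 499
1617 = 3*499 + 120
499 = 4*120 + 19
120 = 6*19 + 6
19 = 3*6 + 1
6 = 6*1 + 0
The gcd is 1. Working backward:
1 = 19 − 3·6
1 = −3·120 + 19·19
1 = 19·499 − 79·120
1 = −79·1617 + 256·499
1 = 256·6967 − 1103·1617
1 = −1103·15551 + 2462·6967
So 6967·2462 ≡ 1 (mod 15551).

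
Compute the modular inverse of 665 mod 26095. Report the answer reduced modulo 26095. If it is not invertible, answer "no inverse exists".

Euclidean algorithm on 26095, 665:
26095 = 39·665 + 160
665 = 4·160 + 25
160 = 6·25 + 10
25 = 2·10 + 5
10 = 2·5 + 0
gcd(665, 26095) = 5 ≠ 1, so 665 has no multiplicative inverse modulo 26095.

no inverse exists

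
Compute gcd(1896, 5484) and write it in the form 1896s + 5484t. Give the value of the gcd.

Repeated division:
5484 = 2*1896 + 1692
1896 = 1*1692 + 204
1692 = 8*204 + 60
204 = 3*60 + 24
60 = 2*24 + 12
24 = 2*12 + 0
gcd(1896, 5484) = 12.
Express as a combination:
12 = 60 − 2·24
12 = −2·204 + 7·60
12 = 7·1692 − 58·204
12 = −58·1896 + 65·1692
12 = 65·5484 − 188·1896
So 12 = (65)·5484 + (-188)·1896.

12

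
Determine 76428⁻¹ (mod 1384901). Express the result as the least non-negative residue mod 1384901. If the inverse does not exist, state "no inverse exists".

149076

gcd(1384901, 76428) by repeated division:
1384901 = 18×76428 + 9197
76428 = 8×9197 + 2852
9197 = 3×2852 + 641
2852 = 4×641 + 288
641 = 2×288 + 65
288 = 4×65 + 28
65 = 2×28 + 9
28 = 3×9 + 1
9 = 9×1 + 0
The gcd is 1. Working backward:
1 = 28 − 3·9
1 = −3·65 + 7·28
1 = 7·288 − 31·65
1 = −31·641 + 69·288
1 = 69·2852 − 307·641
1 = −307·9197 + 990·2852
1 = 990·76428 − 8227·9197
1 = −8227·1384901 + 149076·76428
So 76428·149076 ≡ 1 (mod 1384901).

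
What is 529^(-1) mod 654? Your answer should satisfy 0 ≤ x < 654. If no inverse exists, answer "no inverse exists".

Extended Euclidean algorithm:
654 = 1×529 + 125
529 = 4×125 + 29
125 = 4×29 + 9
29 = 3×9 + 2
9 = 4×2 + 1
2 = 2×1 + 0
gcd = 1, so the inverse exists. Back-substitute:
1 = 9 − 4·2
1 = −4·29 + 13·9
1 = 13·125 − 56·29
1 = −56·529 + 237·125
1 = 237·654 − 293·529
So 529·(-293) ≡ 1 (mod 654), and -293 ≡ 361 (mod 654).

361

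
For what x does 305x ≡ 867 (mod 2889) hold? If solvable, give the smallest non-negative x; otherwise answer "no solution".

First find gcd(305, 2889):
2889 = 9×305 + 144
305 = 2×144 + 17
144 = 8×17 + 8
17 = 2×8 + 1
8 = 8×1 + 0
gcd = 1, so a unique solution mod 2889 exists.
Back-substitute for the Bézout coefficients:
1 = 17 − 2·8
1 = −2·144 + 17·17
1 = 17·305 − 36·144
1 = −36·2889 + 341·305
So 305·(341) ≡ 1 (mod 2889), giving 305⁻¹ ≡ 341.
x ≡ 305⁻¹·867 ≡ 341·867 ≡ 969 (mod 2889).

969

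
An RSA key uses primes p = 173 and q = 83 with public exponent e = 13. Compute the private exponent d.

φ(n) = (p−1)(q−1) = 172·82 = 14104.
Need d with 13·d ≡ 1 (mod 14104). Apply the extended Euclidean algorithm:
14104 = 1084·13 + 12
13 = 1·12 + 1
12 = 12·1 + 0
Back-substitute:
1 = 13 − 12
1 = −14104 + 1085·13
So 13·1085 ≡ 1 (mod 14104), hence d = 1085.

1085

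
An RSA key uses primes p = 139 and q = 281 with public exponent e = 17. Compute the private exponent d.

2273

φ(n) = (p−1)(q−1) = 138·280 = 38640.
Need d with 17·d ≡ 1 (mod 38640). Apply the extended Euclidean algorithm:
38640 = 2272×17 + 16
17 = 1×16 + 1
16 = 16×1 + 0
Back-substitute:
1 = 17 − 16
1 = −38640 + 2273·17
So 17·2273 ≡ 1 (mod 38640), hence d = 2273.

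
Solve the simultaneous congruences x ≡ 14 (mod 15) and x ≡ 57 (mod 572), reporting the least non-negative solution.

629

Write x = 14 + 15·k. Then 15·k ≡ 57 − 14 ≡ 43 (mod 572).
Need 15⁻¹ mod 572. Extended Euclid on (572, 15):
572 = 38*15 + 2
15 = 7*2 + 1
2 = 2*1 + 0
Back-substitute:
1 = 15 − 7·2
1 = −7·572 + 267·15
15⁻¹ ≡ 267 (mod 572), so k ≡ 267·43 ≡ 41 (mod 572).
x = 14 + 15·41 = 629.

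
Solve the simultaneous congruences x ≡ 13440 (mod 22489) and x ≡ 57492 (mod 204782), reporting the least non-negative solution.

719661440

Write x = 13440 + 22489·k. Then 22489·k ≡ 57492 − 13440 ≡ 44052 (mod 204782).
Need 22489⁻¹ mod 204782. Extended Euclid on (204782, 22489):
204782 = 9×22489 + 2381
22489 = 9×2381 + 1060
2381 = 2×1060 + 261
1060 = 4×261 + 16
261 = 16×16 + 5
16 = 3×5 + 1
5 = 5×1 + 0
Back-substitute:
1 = 16 − 3·5
1 = −3·261 + 49·16
1 = 49·1060 − 199·261
1 = −199·2381 + 447·1060
1 = 447·22489 − 4222·2381
1 = −4222·204782 + 38445·22489
22489⁻¹ ≡ 38445 (mod 204782), so k ≡ 38445·44052 ≡ 32000 (mod 204782).
x = 13440 + 22489·32000 = 719661440.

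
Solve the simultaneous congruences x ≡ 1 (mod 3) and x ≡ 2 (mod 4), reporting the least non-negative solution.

Write x = 1 + 3·k. Then 3·k ≡ 2 − 1 ≡ 1 (mod 4).
Need 3⁻¹ mod 4. Extended Euclid on (4, 3):
4 = 1×3 + 1
3 = 3×1 + 0
Back-substitute:
1 = 4 − 3
3⁻¹ ≡ 3 (mod 4), so k ≡ 3·1 ≡ 3 (mod 4).
x = 1 + 3·3 = 10.

10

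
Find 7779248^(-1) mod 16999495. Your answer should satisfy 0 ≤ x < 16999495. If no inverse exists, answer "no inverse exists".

8386502

Extended Euclidean algorithm:
16999495 = 2·7779248 + 1440999
7779248 = 5·1440999 + 574253
1440999 = 2·574253 + 292493
574253 = 1·292493 + 281760
292493 = 1·281760 + 10733
281760 = 26·10733 + 2702
10733 = 3·2702 + 2627
2702 = 1·2627 + 75
2627 = 35·75 + 2
75 = 37·2 + 1
2 = 2·1 + 0
The gcd is 1. Working backward:
1 = 75 − 37·2
1 = −37·2627 + 1296·75
1 = 1296·2702 − 1333·2627
1 = −1333·10733 + 5295·2702
1 = 5295·281760 − 139003·10733
1 = −139003·292493 + 144298·281760
1 = 144298·574253 − 283301·292493
1 = −283301·1440999 + 710900·574253
1 = 710900·7779248 − 3837801·1440999
1 = −3837801·16999495 + 8386502·7779248
So 7779248·8386502 ≡ 1 (mod 16999495).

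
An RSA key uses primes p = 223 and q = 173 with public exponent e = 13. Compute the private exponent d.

11749

φ(n) = (p−1)(q−1) = 222·172 = 38184.
Need d with 13·d ≡ 1 (mod 38184). Apply the extended Euclidean algorithm:
38184 = 2937×13 + 3
13 = 4×3 + 1
3 = 3×1 + 0
Back-substitute:
1 = 13 − 4·3
1 = −4·38184 + 11749·13
So 13·11749 ≡ 1 (mod 38184), hence d = 11749.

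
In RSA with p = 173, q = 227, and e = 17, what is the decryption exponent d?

φ(n) = (p−1)(q−1) = 172·226 = 38872.
Need d with 17·d ≡ 1 (mod 38872). Apply the extended Euclidean algorithm:
38872 = 2286·17 + 10
17 = 1·10 + 7
10 = 1·7 + 3
7 = 2·3 + 1
3 = 3·1 + 0
Back-substitute:
1 = 7 − 2·3
1 = −2·10 + 3·7
1 = 3·17 − 5·10
1 = −5·38872 + 11433·17
So 17·11433 ≡ 1 (mod 38872), hence d = 11433.

11433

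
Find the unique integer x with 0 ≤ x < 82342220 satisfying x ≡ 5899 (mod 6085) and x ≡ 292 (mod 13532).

4953004

Write x = 5899 + 6085·k. Then 6085·k ≡ 292 − 5899 ≡ 7925 (mod 13532).
Need 6085⁻¹ mod 13532. Extended Euclid on (13532, 6085):
13532 = 2×6085 + 1362
6085 = 4×1362 + 637
1362 = 2×637 + 88
637 = 7×88 + 21
88 = 4×21 + 4
21 = 5×4 + 1
4 = 4×1 + 0
Back-substitute:
1 = 21 − 5·4
1 = −5·88 + 21·21
1 = 21·637 − 152·88
1 = −152·1362 + 325·637
1 = 325·6085 − 1452·1362
1 = −1452·13532 + 3229·6085
6085⁻¹ ≡ 3229 (mod 13532), so k ≡ 3229·7925 ≡ 813 (mod 13532).
x = 5899 + 6085·813 = 4953004.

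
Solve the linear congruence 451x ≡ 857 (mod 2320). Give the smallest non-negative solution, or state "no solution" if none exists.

2147

First find gcd(451, 2320):
2320 = 5*451 + 65
451 = 6*65 + 61
65 = 1*61 + 4
61 = 15*4 + 1
4 = 4*1 + 0
gcd = 1, so a unique solution mod 2320 exists.
Back-substitute for the Bézout coefficients:
1 = 61 − 15·4
1 = −15·65 + 16·61
1 = 16·451 − 111·65
1 = −111·2320 + 571·451
So 451·(571) ≡ 1 (mod 2320), giving 451⁻¹ ≡ 571.
x ≡ 451⁻¹·857 ≡ 571·857 ≡ 2147 (mod 2320).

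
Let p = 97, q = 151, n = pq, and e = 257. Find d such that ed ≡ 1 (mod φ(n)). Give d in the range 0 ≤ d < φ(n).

1793

φ(n) = (p−1)(q−1) = 96·150 = 14400.
Need d with 257·d ≡ 1 (mod 14400). Apply the extended Euclidean algorithm:
14400 = 56×257 + 8
257 = 32×8 + 1
8 = 8×1 + 0
Back-substitute:
1 = 257 − 32·8
1 = −32·14400 + 1793·257
So 257·1793 ≡ 1 (mod 14400), hence d = 1793.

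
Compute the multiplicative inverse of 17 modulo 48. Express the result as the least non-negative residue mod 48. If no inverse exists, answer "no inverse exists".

Apply the Euclidean algorithm to 48 and 17:
48 = 2×17 + 14
17 = 1×14 + 3
14 = 4×3 + 2
3 = 1×2 + 1
2 = 2×1 + 0
The gcd is 1. Working backward:
1 = 3 − 2
1 = −14 + 5·3
1 = 5·17 − 6·14
1 = −6·48 + 17·17
So 17·17 ≡ 1 (mod 48).

17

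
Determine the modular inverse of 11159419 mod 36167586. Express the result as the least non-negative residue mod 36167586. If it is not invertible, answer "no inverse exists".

Run Euclid on (36167586, 11159419):
36167586 = 3×11159419 + 2689329
11159419 = 4×2689329 + 402103
2689329 = 6×402103 + 276711
402103 = 1×276711 + 125392
276711 = 2×125392 + 25927
125392 = 4×25927 + 21684
25927 = 1×21684 + 4243
21684 = 5×4243 + 469
4243 = 9×469 + 22
469 = 21×22 + 7
22 = 3×7 + 1
7 = 7×1 + 0
Since gcd(11159419, 36167586) = 1, back-substitute to write 1 as a combination:
1 = 22 − 3·7
1 = −3·469 + 64·22
1 = 64·4243 − 579·469
1 = −579·21684 + 2959·4243
1 = 2959·25927 − 3538·21684
1 = −3538·125392 + 17111·25927
1 = 17111·276711 − 37760·125392
1 = −37760·402103 + 54871·276711
1 = 54871·2689329 − 366986·402103
1 = −366986·11159419 + 1522815·2689329
1 = 1522815·36167586 − 4935431·11159419
Thus 11159419·(-4935431) ≡ 1 (mod 36167586); reducing, -4935431 mod 36167586 = 31232155.

31232155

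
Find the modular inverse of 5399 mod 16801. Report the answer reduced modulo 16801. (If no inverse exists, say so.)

15438

Apply the Euclidean algorithm to 16801 and 5399:
16801 = 3*5399 + 604
5399 = 8*604 + 567
604 = 1*567 + 37
567 = 15*37 + 12
37 = 3*12 + 1
12 = 12*1 + 0
gcd = 1, so the inverse exists. Back-substitute:
1 = 37 − 3·12
1 = −3·567 + 46·37
1 = 46·604 − 49·567
1 = −49·5399 + 438·604
1 = 438·16801 − 1363·5399
Thus 5399·(-1363) ≡ 1 (mod 16801); reducing, -1363 mod 16801 = 15438.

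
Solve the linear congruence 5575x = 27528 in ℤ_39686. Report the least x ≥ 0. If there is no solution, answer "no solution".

35612

First find gcd(5575, 39686):
39686 = 7*5575 + 661
5575 = 8*661 + 287
661 = 2*287 + 87
287 = 3*87 + 26
87 = 3*26 + 9
26 = 2*9 + 8
9 = 1*8 + 1
8 = 8*1 + 0
gcd = 1, so a unique solution mod 39686 exists.
Back-substitute for the Bézout coefficients:
1 = 9 − 8
1 = −26 + 3·9
1 = 3·87 − 10·26
1 = −10·287 + 33·87
1 = 33·661 − 76·287
1 = −76·5575 + 641·661
1 = 641·39686 − 4563·5575
So 5575·(-4563) ≡ 1 (mod 39686), giving 5575⁻¹ ≡ 35123.
x ≡ 5575⁻¹·27528 ≡ 35123·27528 ≡ 35612 (mod 39686).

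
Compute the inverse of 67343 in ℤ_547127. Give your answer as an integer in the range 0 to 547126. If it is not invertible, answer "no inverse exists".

gcd(547127, 67343) by repeated division:
547127 = 8*67343 + 8383
67343 = 8*8383 + 279
8383 = 30*279 + 13
279 = 21*13 + 6
13 = 2*6 + 1
6 = 6*1 + 0
Since gcd(67343, 547127) = 1, back-substitute to write 1 as a combination:
1 = 13 − 2·6
1 = −2·279 + 43·13
1 = 43·8383 − 1292·279
1 = −1292·67343 + 10379·8383
1 = 10379·547127 − 84324·67343
Thus 67343·(-84324) ≡ 1 (mod 547127); reducing, -84324 mod 547127 = 462803.

462803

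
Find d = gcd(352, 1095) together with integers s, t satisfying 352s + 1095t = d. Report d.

1

Apply Euclid's algorithm to 1095 and 352:
1095 = 3*352 + 39
352 = 9*39 + 1
39 = 39*1 + 0
gcd(352, 1095) = 1.
Back-substituting:
1 = 352 − 9·39
1 = −9·1095 + 28·352
So 1 = (-9)·1095 + (28)·352.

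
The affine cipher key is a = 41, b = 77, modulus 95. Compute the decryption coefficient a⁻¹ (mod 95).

51

Extended Euclidean algorithm:
95 = 2*41 + 13
41 = 3*13 + 2
13 = 6*2 + 1
2 = 2*1 + 0
The gcd is 1. Working backward:
1 = 13 − 6·2
1 = −6·41 + 19·13
1 = 19·95 − 44·41
Hence 41⁻¹ ≡ -44 ≡ 51 (mod 95).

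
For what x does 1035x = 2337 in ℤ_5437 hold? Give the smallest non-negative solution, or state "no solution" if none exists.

First find gcd(1035, 5437):
5437 = 5×1035 + 262
1035 = 3×262 + 249
262 = 1×249 + 13
249 = 19×13 + 2
13 = 6×2 + 1
2 = 2×1 + 0
gcd = 1, so a unique solution mod 5437 exists.
Back-substitute for the Bézout coefficients:
1 = 13 − 6·2
1 = −6·249 + 115·13
1 = 115·262 − 121·249
1 = −121·1035 + 478·262
1 = 478·5437 − 2511·1035
So 1035·(-2511) ≡ 1 (mod 5437), giving 1035⁻¹ ≡ 2926.
x ≡ 1035⁻¹·2337 ≡ 2926·2337 ≡ 3753 (mod 5437).

3753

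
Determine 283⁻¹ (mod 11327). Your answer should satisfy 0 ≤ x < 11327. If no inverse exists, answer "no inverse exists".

8085

gcd(11327, 283) by repeated division:
11327 = 40·283 + 7
283 = 40·7 + 3
7 = 2·3 + 1
3 = 3·1 + 0
gcd = 1, so the inverse exists. Back-substitute:
1 = 7 − 2·3
1 = −2·283 + 81·7
1 = 81·11327 − 3242·283
So 283·(-3242) ≡ 1 (mod 11327), and -3242 ≡ 8085 (mod 11327).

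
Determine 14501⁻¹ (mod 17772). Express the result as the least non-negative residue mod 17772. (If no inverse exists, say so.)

Extended Euclidean algorithm:
17772 = 1·14501 + 3271
14501 = 4·3271 + 1417
3271 = 2·1417 + 437
1417 = 3·437 + 106
437 = 4·106 + 13
106 = 8·13 + 2
13 = 6·2 + 1
2 = 2·1 + 0
gcd = 1, so the inverse exists. Back-substitute:
1 = 13 − 6·2
1 = −6·106 + 49·13
1 = 49·437 − 202·106
1 = −202·1417 + 655·437
1 = 655·3271 − 1512·1417
1 = −1512·14501 + 6703·3271
1 = 6703·17772 − 8215·14501
Hence 14501⁻¹ ≡ -8215 ≡ 9557 (mod 17772).

9557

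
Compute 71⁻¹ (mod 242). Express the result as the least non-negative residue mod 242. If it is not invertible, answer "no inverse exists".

75

gcd(242, 71) by repeated division:
242 = 3×71 + 29
71 = 2×29 + 13
29 = 2×13 + 3
13 = 4×3 + 1
3 = 3×1 + 0
The gcd is 1. Working backward:
1 = 13 − 4·3
1 = −4·29 + 9·13
1 = 9·71 − 22·29
1 = −22·242 + 75·71
So 71·75 ≡ 1 (mod 242).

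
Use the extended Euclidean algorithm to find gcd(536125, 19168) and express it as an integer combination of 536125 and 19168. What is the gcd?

Euclidean algorithm:
536125 = 27×19168 + 18589
19168 = 1×18589 + 579
18589 = 32×579 + 61
579 = 9×61 + 30
61 = 2×30 + 1
30 = 30×1 + 0
gcd(536125, 19168) = 1.
Back-substituting:
1 = 61 − 2·30
1 = −2·579 + 19·61
1 = 19·18589 − 610·579
1 = −610·19168 + 629·18589
1 = 629·536125 − 17593·19168
So 1 = (629)·536125 + (-17593)·19168.

1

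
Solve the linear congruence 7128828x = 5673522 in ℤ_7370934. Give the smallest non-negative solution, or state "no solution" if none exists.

275474

First find gcd(7128828, 7370934):
7370934 = 1*7128828 + 242106
7128828 = 29*242106 + 107754
242106 = 2*107754 + 26598
107754 = 4*26598 + 1362
26598 = 19*1362 + 720
1362 = 1*720 + 642
720 = 1*642 + 78
642 = 8*78 + 18
78 = 4*18 + 6
18 = 3*6 + 0
gcd = 6 and 6 | 5673522, so solutions exist. Divide through by 6: 1188138x ≡ 945587 (mod 1228489).
Now find 1188138⁻¹ mod 1228489:
1228489 = 1×1188138 + 40351
1188138 = 29×40351 + 17959
40351 = 2×17959 + 4433
17959 = 4×4433 + 227
4433 = 19×227 + 120
227 = 1×120 + 107
120 = 1×107 + 13
107 = 8×13 + 3
13 = 4×3 + 1
3 = 3×1 + 0
Back-substitute:
1 = 13 − 4·3
1 = −4·107 + 33·13
1 = 33·120 − 37·107
1 = −37·227 + 70·120
1 = 70·4433 − 1367·227
1 = −1367·17959 + 5538·4433
1 = 5538·40351 − 12443·17959
1 = −12443·1188138 + 366385·40351
1 = 366385·1228489 − 378828·1188138
So 1188138·(-378828) ≡ 1 (mod 1228489), i.e. 1188138⁻¹ ≡ 849661.
Then x ≡ 849661·945587 ≡ 275474 (mod 1228489); the smallest non-negative solution is x = 275474.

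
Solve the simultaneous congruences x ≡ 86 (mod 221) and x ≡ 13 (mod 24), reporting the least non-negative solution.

Write x = 86 + 221·k. Then 221·k ≡ 13 − 86 ≡ 23 (mod 24).
Need 221⁻¹ mod 24. Extended Euclid on (24, 5):
24 = 4*5 + 4
5 = 1*4 + 1
4 = 4*1 + 0
Back-substitute:
1 = 5 − 4
1 = −24 + 5·5
221⁻¹ ≡ 5 (mod 24), so k ≡ 5·23 ≡ 19 (mod 24).
x = 86 + 221·19 = 4285.

4285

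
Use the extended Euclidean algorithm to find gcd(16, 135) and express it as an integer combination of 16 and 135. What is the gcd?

Euclidean algorithm:
135 = 8*16 + 7
16 = 2*7 + 2
7 = 3*2 + 1
2 = 2*1 + 0
gcd(16, 135) = 1.
Back-substituting:
1 = 7 − 3·2
1 = −3·16 + 7·7
1 = 7·135 − 59·16
So 1 = (7)·135 + (-59)·16.

1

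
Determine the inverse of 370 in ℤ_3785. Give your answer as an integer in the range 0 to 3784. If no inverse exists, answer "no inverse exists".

Euclidean algorithm on 3785, 370:
3785 = 10×370 + 85
370 = 4×85 + 30
85 = 2×30 + 25
30 = 1×25 + 5
25 = 5×5 + 0
The gcd is 5, not 1, hence no inverse exists.

no inverse exists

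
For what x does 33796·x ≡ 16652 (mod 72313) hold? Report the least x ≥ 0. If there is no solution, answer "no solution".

24470

First find gcd(33796, 72313):
72313 = 2×33796 + 4721
33796 = 7×4721 + 749
4721 = 6×749 + 227
749 = 3×227 + 68
227 = 3×68 + 23
68 = 2×23 + 22
23 = 1×22 + 1
22 = 22×1 + 0
gcd = 1, so a unique solution mod 72313 exists.
Back-substitute for the Bézout coefficients:
1 = 23 − 22
1 = −68 + 3·23
1 = 3·227 − 10·68
1 = −10·749 + 33·227
1 = 33·4721 − 208·749
1 = −208·33796 + 1489·4721
1 = 1489·72313 − 3186·33796
So 33796·(-3186) ≡ 1 (mod 72313), giving 33796⁻¹ ≡ 69127.
x ≡ 33796⁻¹·16652 ≡ 69127·16652 ≡ 24470 (mod 72313).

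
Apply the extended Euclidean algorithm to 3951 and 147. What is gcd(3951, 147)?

3

Euclidean algorithm:
3951 = 26×147 + 129
147 = 1×129 + 18
129 = 7×18 + 3
18 = 6×3 + 0
gcd(3951, 147) = 3.
Express as a combination:
3 = 129 − 7·18
3 = −7·147 + 8·129
3 = 8·3951 − 215·147
So 3 = (8)·3951 + (-215)·147.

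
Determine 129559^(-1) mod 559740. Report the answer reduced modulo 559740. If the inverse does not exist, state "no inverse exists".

Extended Euclidean algorithm:
559740 = 4·129559 + 41504
129559 = 3·41504 + 5047
41504 = 8·5047 + 1128
5047 = 4·1128 + 535
1128 = 2·535 + 58
535 = 9·58 + 13
58 = 4·13 + 6
13 = 2·6 + 1
6 = 6·1 + 0
The gcd is 1. Working backward:
1 = 13 − 2·6
1 = −2·58 + 9·13
1 = 9·535 − 83·58
1 = −83·1128 + 175·535
1 = 175·5047 − 783·1128
1 = −783·41504 + 6439·5047
1 = 6439·129559 − 20100·41504
1 = −20100·559740 + 86839·129559
So 129559·86839 ≡ 1 (mod 559740).

86839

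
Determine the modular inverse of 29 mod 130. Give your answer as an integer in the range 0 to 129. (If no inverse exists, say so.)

9

Extended Euclidean algorithm:
130 = 4×29 + 14
29 = 2×14 + 1
14 = 14×1 + 0
Since gcd(29, 130) = 1, back-substitute to write 1 as a combination:
1 = 29 − 2·14
1 = −2·130 + 9·29
So 29·9 ≡ 1 (mod 130).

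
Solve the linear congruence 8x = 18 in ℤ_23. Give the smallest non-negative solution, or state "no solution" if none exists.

First find gcd(8, 23):
23 = 2×8 + 7
8 = 1×7 + 1
7 = 7×1 + 0
gcd = 1, so a unique solution mod 23 exists.
Back-substitute for the Bézout coefficients:
1 = 8 − 7
1 = −23 + 3·8
So 8·(3) ≡ 1 (mod 23), giving 8⁻¹ ≡ 3.
x ≡ 8⁻¹·18 ≡ 3·18 ≡ 8 (mod 23).

8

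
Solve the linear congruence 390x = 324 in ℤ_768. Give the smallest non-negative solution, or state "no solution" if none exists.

First find gcd(390, 768):
768 = 1*390 + 378
390 = 1*378 + 12
378 = 31*12 + 6
12 = 2*6 + 0
gcd = 6 and 6 | 324, so solutions exist. Divide through by 6: 65x ≡ 54 (mod 128).
Now find 65⁻¹ mod 128:
128 = 1×65 + 63
65 = 1×63 + 2
63 = 31×2 + 1
2 = 2×1 + 0
Back-substitute:
1 = 63 − 31·2
1 = −31·65 + 32·63
1 = 32·128 − 63·65
So 65·(-63) ≡ 1 (mod 128), i.e. 65⁻¹ ≡ 65.
Then x ≡ 65·54 ≡ 54 (mod 128); the smallest non-negative solution is x = 54.

54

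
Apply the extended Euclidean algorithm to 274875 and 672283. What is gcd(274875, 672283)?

Euclidean algorithm:
672283 = 2×274875 + 122533
274875 = 2×122533 + 29809
122533 = 4×29809 + 3297
29809 = 9×3297 + 136
3297 = 24×136 + 33
136 = 4×33 + 4
33 = 8×4 + 1
4 = 4×1 + 0
gcd(274875, 672283) = 1.
Working backward:
1 = 33 − 8·4
1 = −8·136 + 33·33
1 = 33·3297 − 800·136
1 = −800·29809 + 7233·3297
1 = 7233·122533 − 29732·29809
1 = −29732·274875 + 66697·122533
1 = 66697·672283 − 163126·274875
So 1 = (66697)·672283 + (-163126)·274875.

1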